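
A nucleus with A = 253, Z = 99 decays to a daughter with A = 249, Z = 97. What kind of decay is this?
ΔA = -4, ΔZ = -2 ⇒ alpha decay (α)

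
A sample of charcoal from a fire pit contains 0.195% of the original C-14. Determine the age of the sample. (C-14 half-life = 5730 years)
Age = t½ × log₂(1/ratio) = 51580 years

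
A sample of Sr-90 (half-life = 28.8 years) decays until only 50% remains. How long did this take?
t = t½ × log₂(N₀/N) = 28.8 years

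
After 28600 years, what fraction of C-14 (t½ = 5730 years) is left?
N/N₀ = (1/2)^(t/t½) = 0.03144 = 3.14%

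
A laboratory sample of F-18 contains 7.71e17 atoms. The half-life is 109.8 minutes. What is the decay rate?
A = λN = 4.867e15 decays/minute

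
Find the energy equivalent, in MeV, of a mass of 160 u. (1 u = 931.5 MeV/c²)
E = mc² = 1.49e5 MeV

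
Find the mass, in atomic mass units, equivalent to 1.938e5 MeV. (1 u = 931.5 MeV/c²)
m = E/c² = 208.1 u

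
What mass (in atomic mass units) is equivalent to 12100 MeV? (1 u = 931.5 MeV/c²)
m = E/c² = 12.99 u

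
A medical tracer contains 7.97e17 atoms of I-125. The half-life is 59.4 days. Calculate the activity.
A = λN = 9.3e15 decays/day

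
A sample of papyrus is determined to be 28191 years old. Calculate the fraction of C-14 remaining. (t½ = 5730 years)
N/N₀ = (1/2)^(t/t½) = 0.03303 = 3.3%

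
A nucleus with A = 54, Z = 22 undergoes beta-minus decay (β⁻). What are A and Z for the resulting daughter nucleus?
Daughter: A = 54, Z = 23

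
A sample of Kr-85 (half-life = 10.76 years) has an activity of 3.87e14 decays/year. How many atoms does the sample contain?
N = A/λ = 6.008e15 atoms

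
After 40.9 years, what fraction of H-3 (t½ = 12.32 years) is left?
N/N₀ = (1/2)^(t/t½) = 0.1001 = 10%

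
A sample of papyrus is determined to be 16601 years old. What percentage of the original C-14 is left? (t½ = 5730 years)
N/N₀ = (1/2)^(t/t½) = 0.1342 = 13.4%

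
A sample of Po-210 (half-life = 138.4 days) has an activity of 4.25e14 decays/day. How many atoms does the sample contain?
N = A/λ = 8.486e16 atoms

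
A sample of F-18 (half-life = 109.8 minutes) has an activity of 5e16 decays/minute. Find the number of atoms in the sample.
N = A/λ = 7.92e18 atoms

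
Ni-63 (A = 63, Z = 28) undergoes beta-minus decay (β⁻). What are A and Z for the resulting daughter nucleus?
Daughter: A = 63, Z = 29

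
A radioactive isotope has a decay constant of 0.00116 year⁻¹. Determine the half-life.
t½ = ln(2)/λ = 597.5 years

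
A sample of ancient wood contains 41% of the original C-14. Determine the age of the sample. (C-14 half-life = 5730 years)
Age = t½ × log₂(1/ratio) = 7371 years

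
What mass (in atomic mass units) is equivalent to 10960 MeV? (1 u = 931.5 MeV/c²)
m = E/c² = 11.77 u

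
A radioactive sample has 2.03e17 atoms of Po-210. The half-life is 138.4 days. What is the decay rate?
A = λN = 1.017e15 decays/day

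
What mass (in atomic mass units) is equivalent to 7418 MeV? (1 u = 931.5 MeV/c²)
m = E/c² = 7.963 u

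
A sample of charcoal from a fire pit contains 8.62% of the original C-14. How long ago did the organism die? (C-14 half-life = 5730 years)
Age = t½ × log₂(1/ratio) = 20260 years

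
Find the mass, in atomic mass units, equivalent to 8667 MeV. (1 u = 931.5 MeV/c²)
m = E/c² = 9.304 u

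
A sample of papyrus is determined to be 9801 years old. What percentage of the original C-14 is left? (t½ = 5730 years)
N/N₀ = (1/2)^(t/t½) = 0.3056 = 30.6%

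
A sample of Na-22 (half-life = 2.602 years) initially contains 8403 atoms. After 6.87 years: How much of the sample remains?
N = N₀(1/2)^(t/t½) = 1348 atoms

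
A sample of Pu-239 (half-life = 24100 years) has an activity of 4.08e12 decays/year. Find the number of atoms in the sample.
N = A/λ = 1.419e17 atoms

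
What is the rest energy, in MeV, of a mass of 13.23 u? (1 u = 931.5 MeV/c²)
E = mc² = 12320 MeV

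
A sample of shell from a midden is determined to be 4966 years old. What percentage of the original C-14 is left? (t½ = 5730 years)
N/N₀ = (1/2)^(t/t½) = 0.5484 = 54.8%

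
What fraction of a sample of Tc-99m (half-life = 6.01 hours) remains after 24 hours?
N/N₀ = (1/2)^(t/t½) = 0.06279 = 6.28%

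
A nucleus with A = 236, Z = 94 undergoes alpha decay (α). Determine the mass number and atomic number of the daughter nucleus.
Daughter: A = 232, Z = 92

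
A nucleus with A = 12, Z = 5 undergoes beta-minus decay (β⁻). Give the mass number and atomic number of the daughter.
Daughter: A = 12, Z = 6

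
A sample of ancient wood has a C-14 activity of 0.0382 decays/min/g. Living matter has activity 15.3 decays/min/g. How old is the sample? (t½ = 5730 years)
Age = t½ × log₂(A₀/A) = 49540 years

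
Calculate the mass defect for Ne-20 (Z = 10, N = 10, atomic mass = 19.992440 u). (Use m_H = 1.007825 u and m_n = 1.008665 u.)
Δm = Z·m_H + N·m_n − M = 0.1725 u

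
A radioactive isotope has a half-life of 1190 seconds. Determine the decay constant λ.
λ = ln(2)/t½ = 5.825e-4 second⁻¹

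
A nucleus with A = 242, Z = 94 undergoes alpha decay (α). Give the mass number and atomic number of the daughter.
Daughter: A = 238, Z = 92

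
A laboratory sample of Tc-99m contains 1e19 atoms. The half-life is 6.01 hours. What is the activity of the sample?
A = λN = 1.153e18 decays/hour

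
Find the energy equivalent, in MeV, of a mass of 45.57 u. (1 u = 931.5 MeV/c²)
E = mc² = 42450 MeV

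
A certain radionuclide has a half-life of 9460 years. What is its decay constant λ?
λ = ln(2)/t½ = 7.327e-5 year⁻¹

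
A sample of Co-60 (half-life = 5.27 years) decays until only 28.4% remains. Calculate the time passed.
t = t½ × log₂(N₀/N) = 9.571 years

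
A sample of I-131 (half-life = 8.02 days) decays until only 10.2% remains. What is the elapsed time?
t = t½ × log₂(N₀/N) = 26.41 days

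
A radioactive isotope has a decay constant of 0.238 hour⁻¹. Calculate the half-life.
t½ = ln(2)/λ = 2.912 hours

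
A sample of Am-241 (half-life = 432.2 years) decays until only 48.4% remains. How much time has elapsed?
t = t½ × log₂(N₀/N) = 452.5 years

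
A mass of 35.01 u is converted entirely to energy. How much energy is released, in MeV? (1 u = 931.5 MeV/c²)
E = mc² = 32610 MeV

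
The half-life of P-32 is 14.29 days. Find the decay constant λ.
λ = ln(2)/t½ = 0.04851 day⁻¹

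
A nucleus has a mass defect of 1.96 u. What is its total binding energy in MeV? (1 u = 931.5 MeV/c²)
B.E. = Δm × 931.5 = 1826 MeV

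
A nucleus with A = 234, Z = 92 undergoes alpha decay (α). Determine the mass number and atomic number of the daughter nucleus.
Daughter: A = 230, Z = 90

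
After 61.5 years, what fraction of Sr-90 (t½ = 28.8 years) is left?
N/N₀ = (1/2)^(t/t½) = 0.2276 = 22.8%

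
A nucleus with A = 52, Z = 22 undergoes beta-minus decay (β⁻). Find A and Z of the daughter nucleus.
Daughter: A = 52, Z = 23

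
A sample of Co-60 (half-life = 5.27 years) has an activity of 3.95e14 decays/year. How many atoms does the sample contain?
N = A/λ = 3.003e15 atoms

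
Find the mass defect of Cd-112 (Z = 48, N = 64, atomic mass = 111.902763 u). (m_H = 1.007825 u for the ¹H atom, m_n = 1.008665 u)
Δm = Z·m_H + N·m_n − M = 1.027 u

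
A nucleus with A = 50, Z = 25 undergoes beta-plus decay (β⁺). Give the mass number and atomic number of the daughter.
Daughter: A = 50, Z = 24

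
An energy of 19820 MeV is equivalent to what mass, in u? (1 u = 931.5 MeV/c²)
m = E/c² = 21.28 u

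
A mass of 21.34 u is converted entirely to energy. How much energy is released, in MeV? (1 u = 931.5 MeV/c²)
E = mc² = 19880 MeV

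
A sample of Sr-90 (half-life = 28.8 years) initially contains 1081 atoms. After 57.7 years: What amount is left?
N = N₀(1/2)^(t/t½) = 269.6 atoms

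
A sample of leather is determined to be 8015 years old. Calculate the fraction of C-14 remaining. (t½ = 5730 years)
N/N₀ = (1/2)^(t/t½) = 0.3793 = 37.9%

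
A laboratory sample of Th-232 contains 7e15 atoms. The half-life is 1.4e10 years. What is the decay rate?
A = λN = 3.466e5 decays/year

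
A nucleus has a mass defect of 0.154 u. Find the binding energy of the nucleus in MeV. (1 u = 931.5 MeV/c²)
B.E. = Δm × 931.5 = 143.5 MeV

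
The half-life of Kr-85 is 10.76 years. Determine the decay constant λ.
λ = ln(2)/t½ = 0.06442 year⁻¹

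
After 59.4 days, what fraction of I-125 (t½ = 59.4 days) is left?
N/N₀ = (1/2)^(t/t½) = 0.5 = 50%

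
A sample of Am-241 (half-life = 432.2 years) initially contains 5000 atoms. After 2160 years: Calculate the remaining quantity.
N = N₀(1/2)^(t/t½) = 156.5 atoms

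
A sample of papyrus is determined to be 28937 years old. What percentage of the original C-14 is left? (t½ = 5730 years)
N/N₀ = (1/2)^(t/t½) = 0.03018 = 3.02%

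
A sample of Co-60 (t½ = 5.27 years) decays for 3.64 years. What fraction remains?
N/N₀ = (1/2)^(t/t½) = 0.6196 = 62%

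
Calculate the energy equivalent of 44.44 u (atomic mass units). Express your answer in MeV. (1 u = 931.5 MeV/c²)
E = mc² = 41400 MeV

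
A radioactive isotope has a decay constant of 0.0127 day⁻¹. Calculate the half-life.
t½ = ln(2)/λ = 54.58 days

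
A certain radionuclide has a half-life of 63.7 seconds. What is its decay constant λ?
λ = ln(2)/t½ = 0.01088 second⁻¹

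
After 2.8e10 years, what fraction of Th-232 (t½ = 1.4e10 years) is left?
N/N₀ = (1/2)^(t/t½) = 0.25 = 25%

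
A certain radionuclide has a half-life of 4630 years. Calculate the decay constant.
λ = ln(2)/t½ = 1.497e-4 year⁻¹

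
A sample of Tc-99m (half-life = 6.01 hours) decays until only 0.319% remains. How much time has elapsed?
t = t½ × log₂(N₀/N) = 49.84 hours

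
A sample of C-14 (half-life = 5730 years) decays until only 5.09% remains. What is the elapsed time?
t = t½ × log₂(N₀/N) = 24620 years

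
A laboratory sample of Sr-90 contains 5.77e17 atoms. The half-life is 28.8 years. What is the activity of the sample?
A = λN = 1.389e16 decays/year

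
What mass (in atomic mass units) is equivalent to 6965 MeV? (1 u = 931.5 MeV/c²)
m = E/c² = 7.477 u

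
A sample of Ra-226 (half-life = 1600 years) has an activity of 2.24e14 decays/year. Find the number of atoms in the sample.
N = A/λ = 5.171e17 atoms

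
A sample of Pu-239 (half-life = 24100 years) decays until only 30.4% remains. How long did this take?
t = t½ × log₂(N₀/N) = 41400 years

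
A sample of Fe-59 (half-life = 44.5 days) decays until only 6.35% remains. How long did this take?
t = t½ × log₂(N₀/N) = 177 days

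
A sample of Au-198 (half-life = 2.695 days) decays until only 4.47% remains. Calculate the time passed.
t = t½ × log₂(N₀/N) = 12.08 days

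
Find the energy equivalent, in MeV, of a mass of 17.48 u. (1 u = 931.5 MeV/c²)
E = mc² = 16280 MeV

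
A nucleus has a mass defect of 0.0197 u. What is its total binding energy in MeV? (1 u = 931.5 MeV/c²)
B.E. = Δm × 931.5 = 18.35 MeV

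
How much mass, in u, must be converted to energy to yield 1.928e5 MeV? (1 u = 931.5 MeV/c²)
m = E/c² = 207 u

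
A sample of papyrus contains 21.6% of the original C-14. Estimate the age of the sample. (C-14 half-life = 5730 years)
Age = t½ × log₂(1/ratio) = 12670 years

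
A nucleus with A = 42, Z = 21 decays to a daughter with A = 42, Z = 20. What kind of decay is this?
ΔA = 0, ΔZ = -1 ⇒ beta-plus decay (β⁺) or electron capture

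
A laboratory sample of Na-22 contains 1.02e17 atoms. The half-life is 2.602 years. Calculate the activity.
A = λN = 2.717e16 decays/year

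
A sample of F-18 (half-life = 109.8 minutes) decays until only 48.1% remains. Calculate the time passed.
t = t½ × log₂(N₀/N) = 115.9 minutes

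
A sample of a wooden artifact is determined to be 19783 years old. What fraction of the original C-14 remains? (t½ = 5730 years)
N/N₀ = (1/2)^(t/t½) = 0.09134 = 9.13%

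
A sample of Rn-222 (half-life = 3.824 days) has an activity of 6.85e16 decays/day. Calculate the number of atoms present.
N = A/λ = 3.779e17 atoms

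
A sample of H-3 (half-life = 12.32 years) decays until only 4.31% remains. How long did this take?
t = t½ × log₂(N₀/N) = 55.89 years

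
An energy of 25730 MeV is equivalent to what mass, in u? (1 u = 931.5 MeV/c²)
m = E/c² = 27.62 u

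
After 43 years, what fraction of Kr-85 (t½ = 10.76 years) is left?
N/N₀ = (1/2)^(t/t½) = 0.06266 = 6.27%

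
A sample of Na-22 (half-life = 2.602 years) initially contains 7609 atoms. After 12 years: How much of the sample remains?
N = N₀(1/2)^(t/t½) = 311.2 atoms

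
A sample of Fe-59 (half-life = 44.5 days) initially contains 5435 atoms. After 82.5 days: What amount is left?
N = N₀(1/2)^(t/t½) = 1504 atoms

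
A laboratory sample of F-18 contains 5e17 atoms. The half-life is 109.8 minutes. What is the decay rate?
A = λN = 3.156e15 decays/minute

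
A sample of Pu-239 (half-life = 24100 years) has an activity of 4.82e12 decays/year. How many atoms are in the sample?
N = A/λ = 1.676e17 atoms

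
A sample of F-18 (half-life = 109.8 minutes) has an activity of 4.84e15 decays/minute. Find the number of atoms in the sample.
N = A/λ = 7.667e17 atoms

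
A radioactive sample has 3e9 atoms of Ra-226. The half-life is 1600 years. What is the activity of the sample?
A = λN = 1.3e6 decays/year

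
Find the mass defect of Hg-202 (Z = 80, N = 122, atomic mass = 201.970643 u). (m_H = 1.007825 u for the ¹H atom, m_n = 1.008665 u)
Δm = Z·m_H + N·m_n − M = 1.712 u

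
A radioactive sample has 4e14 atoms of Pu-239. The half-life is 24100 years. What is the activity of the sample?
A = λN = 1.15e10 decays/year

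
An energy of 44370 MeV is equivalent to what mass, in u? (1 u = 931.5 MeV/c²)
m = E/c² = 47.63 u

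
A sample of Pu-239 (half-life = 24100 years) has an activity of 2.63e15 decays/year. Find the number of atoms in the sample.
N = A/λ = 9.144e19 atoms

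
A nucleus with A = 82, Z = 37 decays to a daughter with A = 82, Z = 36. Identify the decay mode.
ΔA = 0, ΔZ = -1 ⇒ beta-plus decay (β⁺) or electron capture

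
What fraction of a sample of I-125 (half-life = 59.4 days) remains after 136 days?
N/N₀ = (1/2)^(t/t½) = 0.2045 = 20.5%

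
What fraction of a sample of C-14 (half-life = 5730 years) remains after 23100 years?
N/N₀ = (1/2)^(t/t½) = 0.06115 = 6.12%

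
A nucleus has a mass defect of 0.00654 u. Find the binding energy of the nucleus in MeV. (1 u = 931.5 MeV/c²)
B.E. = Δm × 931.5 = 6.092 MeV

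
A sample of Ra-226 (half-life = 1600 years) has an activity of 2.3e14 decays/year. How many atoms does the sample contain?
N = A/λ = 5.309e17 atoms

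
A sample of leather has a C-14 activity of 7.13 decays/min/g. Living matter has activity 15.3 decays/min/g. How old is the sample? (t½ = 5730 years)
Age = t½ × log₂(A₀/A) = 6312 years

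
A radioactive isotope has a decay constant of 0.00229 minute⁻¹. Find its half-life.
t½ = ln(2)/λ = 302.7 minutes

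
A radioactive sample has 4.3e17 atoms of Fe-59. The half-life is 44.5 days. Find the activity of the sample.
A = λN = 6.698e15 decays/day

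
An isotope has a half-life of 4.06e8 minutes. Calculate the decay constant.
λ = ln(2)/t½ = 1.707e-9 minute⁻¹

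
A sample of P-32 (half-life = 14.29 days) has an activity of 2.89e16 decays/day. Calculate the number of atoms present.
N = A/λ = 5.958e17 atoms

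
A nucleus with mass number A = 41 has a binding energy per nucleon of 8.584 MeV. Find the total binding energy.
B.E. = 8.584 × 41 = 351.9 MeV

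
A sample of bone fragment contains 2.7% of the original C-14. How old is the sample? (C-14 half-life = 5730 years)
Age = t½ × log₂(1/ratio) = 29860 years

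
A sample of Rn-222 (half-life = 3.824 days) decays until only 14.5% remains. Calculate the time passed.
t = t½ × log₂(N₀/N) = 10.65 days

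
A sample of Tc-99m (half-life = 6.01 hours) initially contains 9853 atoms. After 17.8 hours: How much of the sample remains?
N = N₀(1/2)^(t/t½) = 1265 atoms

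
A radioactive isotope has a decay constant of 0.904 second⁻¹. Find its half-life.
t½ = ln(2)/λ = 0.7668 seconds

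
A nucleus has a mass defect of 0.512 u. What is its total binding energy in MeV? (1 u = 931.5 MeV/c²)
B.E. = Δm × 931.5 = 476.9 MeV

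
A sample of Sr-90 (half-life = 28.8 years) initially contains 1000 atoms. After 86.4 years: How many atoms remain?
N = N₀(1/2)^(t/t½) = 125 atoms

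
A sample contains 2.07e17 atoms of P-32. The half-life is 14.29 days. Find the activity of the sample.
A = λN = 1.004e16 decays/day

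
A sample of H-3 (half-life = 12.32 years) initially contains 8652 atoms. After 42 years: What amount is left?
N = N₀(1/2)^(t/t½) = 814.5 atoms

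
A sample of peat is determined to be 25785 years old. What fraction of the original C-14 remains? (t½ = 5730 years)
N/N₀ = (1/2)^(t/t½) = 0.04419 = 4.42%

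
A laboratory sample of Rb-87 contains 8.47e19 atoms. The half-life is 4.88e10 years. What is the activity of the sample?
A = λN = 1.203e9 decays/year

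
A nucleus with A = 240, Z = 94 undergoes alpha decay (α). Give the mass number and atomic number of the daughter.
Daughter: A = 236, Z = 92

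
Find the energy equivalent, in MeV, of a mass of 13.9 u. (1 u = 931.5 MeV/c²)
E = mc² = 12950 MeV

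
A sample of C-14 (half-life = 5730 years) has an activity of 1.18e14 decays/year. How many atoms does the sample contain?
N = A/λ = 9.755e17 atoms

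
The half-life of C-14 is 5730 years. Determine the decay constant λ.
λ = ln(2)/t½ = 1.21e-4 year⁻¹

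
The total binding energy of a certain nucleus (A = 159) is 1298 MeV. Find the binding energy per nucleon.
B.E./A = 1298/159 = 8.164 MeV/nucleon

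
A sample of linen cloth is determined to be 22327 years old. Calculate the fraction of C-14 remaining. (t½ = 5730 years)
N/N₀ = (1/2)^(t/t½) = 0.06715 = 6.71%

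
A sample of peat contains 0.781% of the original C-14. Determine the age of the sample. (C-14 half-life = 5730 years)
Age = t½ × log₂(1/ratio) = 40110 years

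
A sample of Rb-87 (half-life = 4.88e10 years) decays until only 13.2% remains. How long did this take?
t = t½ × log₂(N₀/N) = 1.426e11 years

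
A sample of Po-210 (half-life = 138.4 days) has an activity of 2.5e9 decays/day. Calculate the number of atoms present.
N = A/λ = 4.992e11 atoms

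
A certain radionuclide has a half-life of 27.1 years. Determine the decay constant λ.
λ = ln(2)/t½ = 0.02558 year⁻¹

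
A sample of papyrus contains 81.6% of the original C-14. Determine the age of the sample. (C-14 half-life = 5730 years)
Age = t½ × log₂(1/ratio) = 1681 years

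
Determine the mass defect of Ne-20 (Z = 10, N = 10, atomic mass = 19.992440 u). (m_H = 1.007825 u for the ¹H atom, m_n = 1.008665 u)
Δm = Z·m_H + N·m_n − M = 0.1725 u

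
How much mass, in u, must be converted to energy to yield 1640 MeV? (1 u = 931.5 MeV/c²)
m = E/c² = 1.761 u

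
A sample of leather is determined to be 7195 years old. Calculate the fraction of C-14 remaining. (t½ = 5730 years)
N/N₀ = (1/2)^(t/t½) = 0.4188 = 41.9%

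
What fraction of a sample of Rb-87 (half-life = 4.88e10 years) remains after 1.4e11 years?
N/N₀ = (1/2)^(t/t½) = 0.1369 = 13.7%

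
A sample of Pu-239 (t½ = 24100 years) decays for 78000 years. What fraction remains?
N/N₀ = (1/2)^(t/t½) = 0.1061 = 10.6%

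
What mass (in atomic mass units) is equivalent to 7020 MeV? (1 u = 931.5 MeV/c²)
m = E/c² = 7.536 u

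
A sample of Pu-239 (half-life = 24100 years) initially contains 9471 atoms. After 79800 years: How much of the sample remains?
N = N₀(1/2)^(t/t½) = 954.2 atoms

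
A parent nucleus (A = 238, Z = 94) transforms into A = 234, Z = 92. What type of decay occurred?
ΔA = -4, ΔZ = -2 ⇒ alpha decay (α)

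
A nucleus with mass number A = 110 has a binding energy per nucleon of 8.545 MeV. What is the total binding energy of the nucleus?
B.E. = 8.545 × 110 = 940 MeV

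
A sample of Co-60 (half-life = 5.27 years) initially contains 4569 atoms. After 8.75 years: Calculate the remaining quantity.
N = N₀(1/2)^(t/t½) = 1445 atoms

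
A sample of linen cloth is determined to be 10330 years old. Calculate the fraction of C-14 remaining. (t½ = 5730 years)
N/N₀ = (1/2)^(t/t½) = 0.2866 = 28.7%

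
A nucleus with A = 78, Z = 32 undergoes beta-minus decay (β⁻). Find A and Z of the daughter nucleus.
Daughter: A = 78, Z = 33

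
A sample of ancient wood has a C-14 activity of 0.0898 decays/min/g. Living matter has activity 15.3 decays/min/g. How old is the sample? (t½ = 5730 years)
Age = t½ × log₂(A₀/A) = 42470 years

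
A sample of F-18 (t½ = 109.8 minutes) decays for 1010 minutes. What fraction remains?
N/N₀ = (1/2)^(t/t½) = 0.001702 = 0.17%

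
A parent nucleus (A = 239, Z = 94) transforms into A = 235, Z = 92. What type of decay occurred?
ΔA = -4, ΔZ = -2 ⇒ alpha decay (α)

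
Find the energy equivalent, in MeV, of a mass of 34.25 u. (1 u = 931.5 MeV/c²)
E = mc² = 31900 MeV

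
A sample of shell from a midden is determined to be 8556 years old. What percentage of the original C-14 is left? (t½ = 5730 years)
N/N₀ = (1/2)^(t/t½) = 0.3552 = 35.5%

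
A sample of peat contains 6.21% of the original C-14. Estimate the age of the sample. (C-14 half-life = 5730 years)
Age = t½ × log₂(1/ratio) = 22970 years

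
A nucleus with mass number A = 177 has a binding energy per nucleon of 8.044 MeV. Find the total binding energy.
B.E. = 8.044 × 177 = 1424 MeV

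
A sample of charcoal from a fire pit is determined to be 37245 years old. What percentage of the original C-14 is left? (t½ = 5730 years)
N/N₀ = (1/2)^(t/t½) = 0.01105 = 1.1%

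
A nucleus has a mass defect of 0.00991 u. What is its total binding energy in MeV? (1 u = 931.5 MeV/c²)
B.E. = Δm × 931.5 = 9.231 MeV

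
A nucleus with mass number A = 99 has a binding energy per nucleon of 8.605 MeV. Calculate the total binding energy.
B.E. = 8.605 × 99 = 851.9 MeV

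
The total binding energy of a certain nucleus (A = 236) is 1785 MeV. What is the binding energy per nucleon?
B.E./A = 1785/236 = 7.564 MeV/nucleon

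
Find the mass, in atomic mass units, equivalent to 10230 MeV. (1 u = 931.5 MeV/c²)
m = E/c² = 10.98 u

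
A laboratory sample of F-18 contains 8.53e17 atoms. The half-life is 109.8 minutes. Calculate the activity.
A = λN = 5.385e15 decays/minute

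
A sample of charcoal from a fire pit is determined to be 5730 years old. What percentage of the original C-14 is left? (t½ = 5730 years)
N/N₀ = (1/2)^(t/t½) = 0.5 = 50%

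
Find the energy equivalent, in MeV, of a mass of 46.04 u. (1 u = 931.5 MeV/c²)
E = mc² = 42890 MeV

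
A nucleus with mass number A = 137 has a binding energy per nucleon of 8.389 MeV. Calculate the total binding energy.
B.E. = 8.389 × 137 = 1149 MeV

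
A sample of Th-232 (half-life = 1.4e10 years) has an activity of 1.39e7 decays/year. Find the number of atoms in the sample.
N = A/λ = 2.807e17 atoms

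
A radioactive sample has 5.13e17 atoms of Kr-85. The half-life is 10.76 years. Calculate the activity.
A = λN = 3.305e16 decays/year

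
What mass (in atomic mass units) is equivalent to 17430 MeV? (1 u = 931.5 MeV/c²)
m = E/c² = 18.71 u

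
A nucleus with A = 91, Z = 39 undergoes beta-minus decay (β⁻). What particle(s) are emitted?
β⁻: electron (e⁻) + antineutrino (ν̄ₑ)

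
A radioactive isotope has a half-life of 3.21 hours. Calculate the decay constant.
λ = ln(2)/t½ = 0.2159 hour⁻¹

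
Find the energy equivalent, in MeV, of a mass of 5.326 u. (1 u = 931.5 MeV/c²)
E = mc² = 4961 MeV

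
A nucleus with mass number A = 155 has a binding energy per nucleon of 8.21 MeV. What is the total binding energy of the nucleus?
B.E. = 8.21 × 155 = 1273 MeV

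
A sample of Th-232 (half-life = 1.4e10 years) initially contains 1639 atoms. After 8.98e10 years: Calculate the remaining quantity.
N = N₀(1/2)^(t/t½) = 19.22 atoms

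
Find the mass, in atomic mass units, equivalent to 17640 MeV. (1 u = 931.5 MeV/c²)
m = E/c² = 18.94 u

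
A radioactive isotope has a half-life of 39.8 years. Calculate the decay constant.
λ = ln(2)/t½ = 0.01742 year⁻¹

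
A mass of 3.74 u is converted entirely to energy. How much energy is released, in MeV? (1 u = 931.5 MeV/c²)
E = mc² = 3484 MeV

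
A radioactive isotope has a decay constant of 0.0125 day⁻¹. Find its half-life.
t½ = ln(2)/λ = 55.45 days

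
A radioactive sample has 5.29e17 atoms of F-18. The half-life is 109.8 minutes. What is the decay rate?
A = λN = 3.339e15 decays/minute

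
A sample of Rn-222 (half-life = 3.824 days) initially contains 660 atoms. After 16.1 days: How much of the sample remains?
N = N₀(1/2)^(t/t½) = 35.66 atoms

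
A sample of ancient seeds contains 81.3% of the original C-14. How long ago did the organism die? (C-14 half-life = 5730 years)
Age = t½ × log₂(1/ratio) = 1711 years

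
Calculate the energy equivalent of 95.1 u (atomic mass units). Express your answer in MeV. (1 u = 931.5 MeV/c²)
E = mc² = 88590 MeV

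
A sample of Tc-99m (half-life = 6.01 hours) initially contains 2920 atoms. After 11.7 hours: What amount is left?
N = N₀(1/2)^(t/t½) = 757.4 atoms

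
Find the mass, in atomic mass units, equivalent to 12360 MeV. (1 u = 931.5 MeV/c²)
m = E/c² = 13.27 u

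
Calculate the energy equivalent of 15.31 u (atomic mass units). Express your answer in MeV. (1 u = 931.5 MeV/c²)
E = mc² = 14260 MeV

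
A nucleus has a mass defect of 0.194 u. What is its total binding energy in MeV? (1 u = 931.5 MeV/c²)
B.E. = Δm × 931.5 = 180.7 MeV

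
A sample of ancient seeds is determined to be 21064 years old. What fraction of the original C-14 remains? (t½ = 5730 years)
N/N₀ = (1/2)^(t/t½) = 0.07823 = 7.82%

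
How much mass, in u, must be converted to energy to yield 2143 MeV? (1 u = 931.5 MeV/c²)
m = E/c² = 2.301 u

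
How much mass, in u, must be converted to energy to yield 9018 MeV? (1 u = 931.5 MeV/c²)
m = E/c² = 9.681 u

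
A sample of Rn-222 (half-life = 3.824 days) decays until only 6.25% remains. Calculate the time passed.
t = t½ × log₂(N₀/N) = 15.3 days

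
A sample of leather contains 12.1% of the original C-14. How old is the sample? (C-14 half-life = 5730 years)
Age = t½ × log₂(1/ratio) = 17460 years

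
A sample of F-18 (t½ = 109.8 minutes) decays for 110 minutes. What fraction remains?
N/N₀ = (1/2)^(t/t½) = 0.4994 = 49.9%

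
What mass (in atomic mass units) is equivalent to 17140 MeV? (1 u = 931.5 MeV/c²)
m = E/c² = 18.4 u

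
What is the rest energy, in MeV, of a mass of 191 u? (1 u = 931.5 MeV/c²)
E = mc² = 1.779e5 MeV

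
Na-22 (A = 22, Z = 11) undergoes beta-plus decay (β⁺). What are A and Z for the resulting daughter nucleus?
Daughter: A = 22, Z = 10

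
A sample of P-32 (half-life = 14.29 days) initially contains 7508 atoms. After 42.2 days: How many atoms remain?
N = N₀(1/2)^(t/t½) = 969.5 atoms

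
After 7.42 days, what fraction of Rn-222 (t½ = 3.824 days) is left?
N/N₀ = (1/2)^(t/t½) = 0.2605 = 26.1%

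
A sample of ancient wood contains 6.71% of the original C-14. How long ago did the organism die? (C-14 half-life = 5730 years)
Age = t½ × log₂(1/ratio) = 22330 years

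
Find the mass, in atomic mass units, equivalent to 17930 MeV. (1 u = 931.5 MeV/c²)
m = E/c² = 19.25 u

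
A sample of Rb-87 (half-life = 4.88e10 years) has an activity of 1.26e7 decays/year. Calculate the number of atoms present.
N = A/λ = 8.871e17 atoms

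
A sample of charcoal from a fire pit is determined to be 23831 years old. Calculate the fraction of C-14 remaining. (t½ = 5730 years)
N/N₀ = (1/2)^(t/t½) = 0.05598 = 5.6%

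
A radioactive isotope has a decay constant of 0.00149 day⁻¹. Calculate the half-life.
t½ = ln(2)/λ = 465.2 days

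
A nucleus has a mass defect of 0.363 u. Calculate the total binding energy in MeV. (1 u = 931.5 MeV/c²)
B.E. = Δm × 931.5 = 338.1 MeV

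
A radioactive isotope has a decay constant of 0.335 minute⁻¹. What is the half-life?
t½ = ln(2)/λ = 2.069 minutes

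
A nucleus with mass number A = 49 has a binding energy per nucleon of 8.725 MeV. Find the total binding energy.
B.E. = 8.725 × 49 = 427.5 MeV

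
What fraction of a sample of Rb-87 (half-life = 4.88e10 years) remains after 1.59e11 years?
N/N₀ = (1/2)^(t/t½) = 0.1045 = 10.5%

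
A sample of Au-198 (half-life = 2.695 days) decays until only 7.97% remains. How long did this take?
t = t½ × log₂(N₀/N) = 9.835 days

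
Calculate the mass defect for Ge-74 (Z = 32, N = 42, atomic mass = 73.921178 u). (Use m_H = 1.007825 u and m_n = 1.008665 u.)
Δm = Z·m_H + N·m_n − M = 0.6932 u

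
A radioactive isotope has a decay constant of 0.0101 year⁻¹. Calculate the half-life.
t½ = ln(2)/λ = 68.63 years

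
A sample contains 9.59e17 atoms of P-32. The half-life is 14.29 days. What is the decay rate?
A = λN = 4.652e16 decays/day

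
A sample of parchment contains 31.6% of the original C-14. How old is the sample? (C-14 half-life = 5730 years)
Age = t½ × log₂(1/ratio) = 9523 years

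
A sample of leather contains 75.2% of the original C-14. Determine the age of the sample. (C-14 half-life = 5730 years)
Age = t½ × log₂(1/ratio) = 2356 years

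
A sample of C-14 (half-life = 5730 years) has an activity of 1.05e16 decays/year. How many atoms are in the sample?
N = A/λ = 8.68e19 atoms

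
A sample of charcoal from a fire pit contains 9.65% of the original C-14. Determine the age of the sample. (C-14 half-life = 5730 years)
Age = t½ × log₂(1/ratio) = 19330 years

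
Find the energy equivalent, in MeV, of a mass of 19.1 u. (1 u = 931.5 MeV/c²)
E = mc² = 17790 MeV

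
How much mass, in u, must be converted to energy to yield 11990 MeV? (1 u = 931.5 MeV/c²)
m = E/c² = 12.87 u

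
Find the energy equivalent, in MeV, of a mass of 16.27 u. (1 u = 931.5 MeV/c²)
E = mc² = 15160 MeV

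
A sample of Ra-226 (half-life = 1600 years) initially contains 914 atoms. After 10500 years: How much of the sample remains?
N = N₀(1/2)^(t/t½) = 9.67 atoms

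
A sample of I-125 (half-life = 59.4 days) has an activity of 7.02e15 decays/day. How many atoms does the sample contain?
N = A/λ = 6.016e17 atoms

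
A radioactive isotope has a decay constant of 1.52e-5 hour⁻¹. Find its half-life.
t½ = ln(2)/λ = 45600 hours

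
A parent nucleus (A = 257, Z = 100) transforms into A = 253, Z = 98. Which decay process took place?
ΔA = -4, ΔZ = -2 ⇒ alpha decay (α)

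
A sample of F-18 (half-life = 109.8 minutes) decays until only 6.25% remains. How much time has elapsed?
t = t½ × log₂(N₀/N) = 439.2 minutes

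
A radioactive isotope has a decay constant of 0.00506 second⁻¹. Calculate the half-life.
t½ = ln(2)/λ = 137 seconds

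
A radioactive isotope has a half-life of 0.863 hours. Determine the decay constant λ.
λ = ln(2)/t½ = 0.8032 hour⁻¹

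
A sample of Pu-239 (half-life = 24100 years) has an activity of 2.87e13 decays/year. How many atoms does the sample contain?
N = A/λ = 9.979e17 atoms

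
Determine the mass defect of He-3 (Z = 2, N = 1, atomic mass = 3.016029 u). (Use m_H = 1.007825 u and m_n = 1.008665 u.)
Δm = Z·m_H + N·m_n − M = 0.008286 u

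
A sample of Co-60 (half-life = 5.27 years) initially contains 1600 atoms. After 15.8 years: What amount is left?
N = N₀(1/2)^(t/t½) = 200.3 atoms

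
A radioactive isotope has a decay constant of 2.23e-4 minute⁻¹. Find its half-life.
t½ = ln(2)/λ = 3108 minutes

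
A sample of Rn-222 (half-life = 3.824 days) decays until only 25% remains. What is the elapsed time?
t = t½ × log₂(N₀/N) = 7.648 days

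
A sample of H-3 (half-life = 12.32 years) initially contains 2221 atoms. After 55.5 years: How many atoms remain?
N = N₀(1/2)^(t/t½) = 97.82 atoms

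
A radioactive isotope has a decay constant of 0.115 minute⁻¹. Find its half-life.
t½ = ln(2)/λ = 6.027 minutes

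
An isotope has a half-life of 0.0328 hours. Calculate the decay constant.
λ = ln(2)/t½ = 21.13 hour⁻¹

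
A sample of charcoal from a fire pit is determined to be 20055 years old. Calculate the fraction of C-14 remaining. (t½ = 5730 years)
N/N₀ = (1/2)^(t/t½) = 0.08839 = 8.84%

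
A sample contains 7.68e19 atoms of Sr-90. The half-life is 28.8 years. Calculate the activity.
A = λN = 1.848e18 decays/year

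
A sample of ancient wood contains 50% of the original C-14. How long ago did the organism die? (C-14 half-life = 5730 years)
Age = t½ × log₂(1/ratio) = 5730 years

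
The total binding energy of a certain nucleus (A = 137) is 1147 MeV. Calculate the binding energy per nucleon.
B.E./A = 1147/137 = 8.372 MeV/nucleon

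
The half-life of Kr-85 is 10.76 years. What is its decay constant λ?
λ = ln(2)/t½ = 0.06442 year⁻¹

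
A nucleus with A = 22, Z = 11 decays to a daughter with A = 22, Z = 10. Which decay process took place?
ΔA = 0, ΔZ = -1 ⇒ beta-plus decay (β⁺) or electron capture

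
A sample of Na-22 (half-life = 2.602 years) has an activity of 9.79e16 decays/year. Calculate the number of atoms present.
N = A/λ = 3.675e17 atoms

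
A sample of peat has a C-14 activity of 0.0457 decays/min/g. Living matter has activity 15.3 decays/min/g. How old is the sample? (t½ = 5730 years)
Age = t½ × log₂(A₀/A) = 48060 years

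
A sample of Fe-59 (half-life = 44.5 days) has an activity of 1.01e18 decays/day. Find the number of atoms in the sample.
N = A/λ = 6.484e19 atoms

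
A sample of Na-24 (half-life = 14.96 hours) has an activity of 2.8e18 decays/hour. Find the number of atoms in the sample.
N = A/λ = 6.043e19 atoms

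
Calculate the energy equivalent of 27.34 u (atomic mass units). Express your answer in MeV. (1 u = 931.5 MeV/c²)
E = mc² = 25470 MeV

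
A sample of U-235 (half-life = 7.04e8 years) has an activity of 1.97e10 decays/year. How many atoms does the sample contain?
N = A/λ = 2.001e19 atoms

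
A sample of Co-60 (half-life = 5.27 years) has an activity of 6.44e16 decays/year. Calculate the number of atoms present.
N = A/λ = 4.896e17 atoms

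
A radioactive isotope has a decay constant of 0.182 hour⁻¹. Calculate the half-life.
t½ = ln(2)/λ = 3.809 hours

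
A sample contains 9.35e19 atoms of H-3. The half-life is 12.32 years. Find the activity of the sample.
A = λN = 5.26e18 decays/year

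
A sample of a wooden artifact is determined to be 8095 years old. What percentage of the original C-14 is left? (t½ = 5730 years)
N/N₀ = (1/2)^(t/t½) = 0.3756 = 37.6%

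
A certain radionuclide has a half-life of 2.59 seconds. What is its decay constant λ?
λ = ln(2)/t½ = 0.2676 second⁻¹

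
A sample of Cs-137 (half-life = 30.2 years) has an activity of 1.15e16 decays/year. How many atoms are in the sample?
N = A/λ = 5.01e17 atoms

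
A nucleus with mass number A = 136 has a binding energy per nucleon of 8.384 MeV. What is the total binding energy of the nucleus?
B.E. = 8.384 × 136 = 1140 MeV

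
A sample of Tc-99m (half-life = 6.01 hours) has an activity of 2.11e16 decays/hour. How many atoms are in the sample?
N = A/λ = 1.829e17 atoms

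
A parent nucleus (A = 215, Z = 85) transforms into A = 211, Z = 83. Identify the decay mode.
ΔA = -4, ΔZ = -2 ⇒ alpha decay (α)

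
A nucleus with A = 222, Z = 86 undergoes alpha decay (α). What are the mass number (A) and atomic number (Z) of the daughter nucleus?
Daughter: A = 218, Z = 84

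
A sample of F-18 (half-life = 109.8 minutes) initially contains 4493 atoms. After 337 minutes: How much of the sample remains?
N = N₀(1/2)^(t/t½) = 535.3 atoms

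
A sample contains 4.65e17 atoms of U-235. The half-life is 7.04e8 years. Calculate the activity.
A = λN = 4.578e8 decays/year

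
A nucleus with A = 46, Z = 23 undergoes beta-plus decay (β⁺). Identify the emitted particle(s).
β⁺: positron (e⁺) + neutrino (νₑ)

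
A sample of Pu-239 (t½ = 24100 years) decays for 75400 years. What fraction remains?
N/N₀ = (1/2)^(t/t½) = 0.1143 = 11.4%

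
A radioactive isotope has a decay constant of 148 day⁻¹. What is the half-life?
t½ = ln(2)/λ = 0.004683 days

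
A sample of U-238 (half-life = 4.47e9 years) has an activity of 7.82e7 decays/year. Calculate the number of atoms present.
N = A/λ = 5.043e17 atoms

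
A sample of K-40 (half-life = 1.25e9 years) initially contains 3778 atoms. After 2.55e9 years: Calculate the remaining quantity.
N = N₀(1/2)^(t/t½) = 918.7 atoms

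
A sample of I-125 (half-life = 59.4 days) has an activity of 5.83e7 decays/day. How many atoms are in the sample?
N = A/λ = 4.996e9 atoms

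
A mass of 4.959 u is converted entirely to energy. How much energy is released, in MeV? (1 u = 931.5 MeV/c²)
E = mc² = 4619 MeV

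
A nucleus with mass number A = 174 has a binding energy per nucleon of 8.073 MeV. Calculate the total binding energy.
B.E. = 8.073 × 174 = 1405 MeV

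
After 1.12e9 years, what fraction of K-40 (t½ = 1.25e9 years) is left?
N/N₀ = (1/2)^(t/t½) = 0.5374 = 53.7%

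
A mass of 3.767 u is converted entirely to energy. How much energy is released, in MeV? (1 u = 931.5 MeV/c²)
E = mc² = 3509 MeV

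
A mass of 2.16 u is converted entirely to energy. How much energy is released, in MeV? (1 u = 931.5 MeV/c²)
E = mc² = 2012 MeV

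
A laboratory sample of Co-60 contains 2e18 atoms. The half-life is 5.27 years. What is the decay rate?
A = λN = 2.631e17 decays/year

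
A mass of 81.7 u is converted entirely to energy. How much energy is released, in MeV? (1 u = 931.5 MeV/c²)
E = mc² = 76100 MeV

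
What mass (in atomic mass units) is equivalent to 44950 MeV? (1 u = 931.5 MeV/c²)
m = E/c² = 48.26 u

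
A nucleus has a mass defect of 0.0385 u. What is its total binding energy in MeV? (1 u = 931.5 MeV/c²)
B.E. = Δm × 931.5 = 35.86 MeV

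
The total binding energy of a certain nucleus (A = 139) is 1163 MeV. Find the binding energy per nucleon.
B.E./A = 1163/139 = 8.367 MeV/nucleon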